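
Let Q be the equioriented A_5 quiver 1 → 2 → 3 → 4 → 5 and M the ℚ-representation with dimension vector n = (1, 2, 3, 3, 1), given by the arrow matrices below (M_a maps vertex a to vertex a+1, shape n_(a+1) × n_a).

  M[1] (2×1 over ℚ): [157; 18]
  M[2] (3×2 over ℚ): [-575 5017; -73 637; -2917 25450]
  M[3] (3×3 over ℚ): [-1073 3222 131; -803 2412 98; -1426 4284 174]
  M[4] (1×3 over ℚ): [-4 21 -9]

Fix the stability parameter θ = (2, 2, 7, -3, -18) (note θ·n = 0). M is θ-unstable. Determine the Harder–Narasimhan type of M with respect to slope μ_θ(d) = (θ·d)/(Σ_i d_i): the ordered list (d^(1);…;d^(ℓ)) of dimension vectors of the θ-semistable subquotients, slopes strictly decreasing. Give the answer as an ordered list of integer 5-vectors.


Interval decomposition of M: I[1,5], I[2,4], I[3,3], I[4,4].
HN type (ℓ=4): μ^(1)=7; μ^(2)=2; μ^(3)=-2; μ^(4)=-3

((0, 0, 1, 0, 0); (0, 1, 1, 1, 0); (1, 1, 1, 1, 1); (0, 0, 0, 1, 0))


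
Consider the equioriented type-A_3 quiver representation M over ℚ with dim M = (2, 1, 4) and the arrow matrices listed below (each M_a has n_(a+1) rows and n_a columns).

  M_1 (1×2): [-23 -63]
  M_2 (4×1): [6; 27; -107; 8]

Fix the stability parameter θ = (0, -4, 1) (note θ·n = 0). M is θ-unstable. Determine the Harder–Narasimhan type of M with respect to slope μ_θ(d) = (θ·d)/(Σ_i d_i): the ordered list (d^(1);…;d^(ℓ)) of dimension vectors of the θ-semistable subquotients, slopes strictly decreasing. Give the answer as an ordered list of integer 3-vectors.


Interval decomposition of M: I[1,1], I[1,3], I[3,3]^3.
HN type (ℓ=3): μ^(1)=1; μ^(2)=0; μ^(3)=-2

((0, 0, 4); (1, 0, 0); (1, 1, 0))


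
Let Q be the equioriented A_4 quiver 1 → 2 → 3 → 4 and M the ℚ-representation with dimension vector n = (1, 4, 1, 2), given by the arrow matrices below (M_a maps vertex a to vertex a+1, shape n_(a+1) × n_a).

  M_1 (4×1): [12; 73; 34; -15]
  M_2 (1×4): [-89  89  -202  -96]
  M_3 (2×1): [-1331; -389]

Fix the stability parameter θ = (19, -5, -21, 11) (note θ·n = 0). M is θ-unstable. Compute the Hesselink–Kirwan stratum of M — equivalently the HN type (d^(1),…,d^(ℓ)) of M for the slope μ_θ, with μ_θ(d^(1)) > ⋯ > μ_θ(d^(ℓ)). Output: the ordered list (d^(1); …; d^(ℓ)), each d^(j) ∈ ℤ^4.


Interval decomposition of M: I[1,4], I[2,2]^3, I[4,4].
HN type (ℓ=3): μ^(1)=11; μ^(2)=-7/3; μ^(3)=-5

((0, 0, 0, 2); (1, 1, 1, 0); (0, 3, 0, 0))


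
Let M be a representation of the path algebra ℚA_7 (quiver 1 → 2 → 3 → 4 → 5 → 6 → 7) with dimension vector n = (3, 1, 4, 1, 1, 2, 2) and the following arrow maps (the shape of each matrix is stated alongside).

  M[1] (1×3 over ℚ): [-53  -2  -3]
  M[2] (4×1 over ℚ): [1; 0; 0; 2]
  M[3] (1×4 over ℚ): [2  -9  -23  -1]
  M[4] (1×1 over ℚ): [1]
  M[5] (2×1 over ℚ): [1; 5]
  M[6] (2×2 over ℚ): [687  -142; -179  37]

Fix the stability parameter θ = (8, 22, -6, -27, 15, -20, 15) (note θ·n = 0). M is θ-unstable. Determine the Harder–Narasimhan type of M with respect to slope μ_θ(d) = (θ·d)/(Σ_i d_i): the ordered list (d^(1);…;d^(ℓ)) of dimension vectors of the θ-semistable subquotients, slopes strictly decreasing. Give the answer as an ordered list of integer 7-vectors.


Via rank(M_{q-1}∘⋯∘M_p): M ≅ I[1,1]^2, I[1,3], I[3,3]^2, I[3,7], I[6,7].
μ_θ-semistable layers: μ^(1)=15; μ^(2)=8; μ^(3)=-5/2; μ^(4)=-6; μ^(5)=-33/2; μ^(6)=-20

((0, 0, 0, 0, 0, 0, 2); (3, 1, 1, 0, 0, 0, 0); (0, 0, 0, 0, 1, 1, 0); (0, 0, 2, 0, 0, 0, 0); (0, 0, 1, 1, 0, 0, 0); (0, 0, 0, 0, 0, 1, 0))


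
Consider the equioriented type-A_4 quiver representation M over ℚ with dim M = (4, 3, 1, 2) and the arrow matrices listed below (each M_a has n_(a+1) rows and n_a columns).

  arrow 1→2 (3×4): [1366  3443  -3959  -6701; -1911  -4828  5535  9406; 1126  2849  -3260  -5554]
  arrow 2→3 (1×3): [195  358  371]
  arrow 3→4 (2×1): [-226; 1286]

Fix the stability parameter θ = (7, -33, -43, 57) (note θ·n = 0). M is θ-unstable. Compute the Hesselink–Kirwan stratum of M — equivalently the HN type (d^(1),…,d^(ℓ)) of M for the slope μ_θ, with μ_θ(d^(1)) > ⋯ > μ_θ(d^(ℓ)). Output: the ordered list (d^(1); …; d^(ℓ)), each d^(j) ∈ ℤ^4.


Barcode: M ≅ I[1,1], I[1,2]^2, I[1,4], I[4,4]. HN layers by μ_θ (4 steps, strictly decreasing):
  μ^(1)=57; μ^(2)=7; μ^(3)=-13; μ^(4)=-23

((0, 0, 0, 2); (1, 0, 0, 0); (2, 2, 0, 0); (1, 1, 1, 0))


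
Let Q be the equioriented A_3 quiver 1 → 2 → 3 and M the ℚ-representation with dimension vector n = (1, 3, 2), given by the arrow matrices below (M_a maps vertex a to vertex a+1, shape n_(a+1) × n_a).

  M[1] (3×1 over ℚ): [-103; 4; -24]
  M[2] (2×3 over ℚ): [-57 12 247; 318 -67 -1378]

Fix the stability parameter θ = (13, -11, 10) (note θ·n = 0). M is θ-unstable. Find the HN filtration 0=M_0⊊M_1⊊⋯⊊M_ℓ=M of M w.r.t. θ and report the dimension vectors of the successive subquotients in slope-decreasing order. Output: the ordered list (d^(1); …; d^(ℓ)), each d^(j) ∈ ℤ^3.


Interval decomposition of M: I[1,3], I[2,2], I[2,3].
HN type (ℓ=3): μ^(1)=10; μ^(2)=1; μ^(3)=-11

((0, 0, 2); (1, 1, 0); (0, 2, 0))


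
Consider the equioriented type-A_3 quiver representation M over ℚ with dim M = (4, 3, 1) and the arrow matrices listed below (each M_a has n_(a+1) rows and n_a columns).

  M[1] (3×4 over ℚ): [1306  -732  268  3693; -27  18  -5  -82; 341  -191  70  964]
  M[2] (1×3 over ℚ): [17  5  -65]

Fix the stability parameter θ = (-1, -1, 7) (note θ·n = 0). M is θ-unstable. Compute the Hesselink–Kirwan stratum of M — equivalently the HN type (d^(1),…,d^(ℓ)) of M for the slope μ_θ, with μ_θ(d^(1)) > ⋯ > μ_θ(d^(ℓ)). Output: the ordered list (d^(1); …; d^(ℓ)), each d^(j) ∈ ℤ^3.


Interval decomposition of M: I[1,1], I[1,2]^2, I[1,3].
HN type (ℓ=2): μ^(1)=7; μ^(2)=-1

((0, 0, 1); (4, 3, 0))


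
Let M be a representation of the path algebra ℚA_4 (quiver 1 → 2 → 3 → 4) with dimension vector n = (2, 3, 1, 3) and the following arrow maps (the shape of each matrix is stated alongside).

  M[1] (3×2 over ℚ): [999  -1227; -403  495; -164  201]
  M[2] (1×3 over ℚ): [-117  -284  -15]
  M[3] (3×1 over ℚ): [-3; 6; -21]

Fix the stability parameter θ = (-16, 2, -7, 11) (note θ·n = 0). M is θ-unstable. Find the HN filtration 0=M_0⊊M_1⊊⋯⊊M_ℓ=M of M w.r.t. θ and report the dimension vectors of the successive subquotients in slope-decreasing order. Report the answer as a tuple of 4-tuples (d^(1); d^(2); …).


Via rank(M_{q-1}∘⋯∘M_p): M ≅ I[1,2], I[1,4], I[2,2], I[4,4]^2.
μ_θ-semistable layers: μ^(1)=11; μ^(2)=2; μ^(3)=-5/2; μ^(4)=-16

((0, 0, 0, 3); (0, 2, 0, 0); (0, 1, 1, 0); (2, 0, 0, 0))


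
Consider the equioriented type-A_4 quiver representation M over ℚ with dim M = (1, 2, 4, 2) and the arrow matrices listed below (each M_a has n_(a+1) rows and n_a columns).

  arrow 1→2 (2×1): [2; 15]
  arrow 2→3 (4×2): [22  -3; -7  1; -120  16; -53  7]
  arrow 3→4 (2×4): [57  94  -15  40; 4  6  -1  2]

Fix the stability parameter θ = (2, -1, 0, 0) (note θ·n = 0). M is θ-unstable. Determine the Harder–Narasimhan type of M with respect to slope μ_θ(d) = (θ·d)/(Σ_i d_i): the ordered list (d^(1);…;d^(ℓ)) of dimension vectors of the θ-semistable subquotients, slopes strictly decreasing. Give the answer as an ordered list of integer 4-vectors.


Interval decomposition of M: I[1,4], I[2,4], I[3,3]^2.
HN type (ℓ=3): μ^(1)=1/4; μ^(2)=0; μ^(3)=-1

((1, 1, 1, 1); (0, 0, 3, 1); (0, 1, 0, 0))


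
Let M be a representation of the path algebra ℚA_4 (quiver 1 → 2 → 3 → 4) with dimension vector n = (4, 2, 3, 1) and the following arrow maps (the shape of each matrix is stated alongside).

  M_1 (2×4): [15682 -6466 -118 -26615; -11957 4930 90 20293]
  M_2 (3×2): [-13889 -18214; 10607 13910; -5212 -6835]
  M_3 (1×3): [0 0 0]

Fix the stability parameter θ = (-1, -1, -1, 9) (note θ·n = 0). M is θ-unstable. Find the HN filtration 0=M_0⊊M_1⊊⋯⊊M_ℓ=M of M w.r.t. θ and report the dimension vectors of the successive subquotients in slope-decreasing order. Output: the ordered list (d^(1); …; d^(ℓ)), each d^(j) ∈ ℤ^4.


Via rank(M_{q-1}∘⋯∘M_p): M ≅ I[1,1]^2, I[1,3]^2, I[3,3], I[4,4].
μ_θ-semistable layers: μ^(1)=9; μ^(2)=-1

((0, 0, 0, 1); (4, 2, 3, 0))


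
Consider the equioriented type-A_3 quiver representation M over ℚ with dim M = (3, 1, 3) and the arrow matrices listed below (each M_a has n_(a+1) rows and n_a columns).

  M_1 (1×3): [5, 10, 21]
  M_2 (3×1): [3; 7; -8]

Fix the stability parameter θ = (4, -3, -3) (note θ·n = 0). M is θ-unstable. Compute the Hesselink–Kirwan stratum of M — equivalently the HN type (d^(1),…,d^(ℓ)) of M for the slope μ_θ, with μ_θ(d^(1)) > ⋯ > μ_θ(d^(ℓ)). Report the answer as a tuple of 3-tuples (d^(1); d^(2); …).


Barcode: M ≅ I[1,1]^2, I[1,3], I[3,3]^2. HN layers by μ_θ (3 steps, strictly decreasing):
  μ^(1)=4; μ^(2)=-2/3; μ^(3)=-3

((2, 0, 0); (1, 1, 1); (0, 0, 2))


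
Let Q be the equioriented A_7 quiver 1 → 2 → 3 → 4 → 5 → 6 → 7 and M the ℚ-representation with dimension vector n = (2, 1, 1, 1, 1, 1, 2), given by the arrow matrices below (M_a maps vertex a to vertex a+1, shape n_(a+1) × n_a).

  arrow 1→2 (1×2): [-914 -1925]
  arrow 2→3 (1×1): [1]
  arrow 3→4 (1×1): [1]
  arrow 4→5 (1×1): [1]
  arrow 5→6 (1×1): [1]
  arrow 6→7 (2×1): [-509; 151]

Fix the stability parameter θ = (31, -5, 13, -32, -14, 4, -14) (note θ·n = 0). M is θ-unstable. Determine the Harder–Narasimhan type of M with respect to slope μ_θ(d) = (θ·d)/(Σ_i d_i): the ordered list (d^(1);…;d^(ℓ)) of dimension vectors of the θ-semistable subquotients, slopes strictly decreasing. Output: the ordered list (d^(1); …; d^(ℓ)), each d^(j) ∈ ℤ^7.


Via rank(M_{q-1}∘⋯∘M_p): M ≅ I[1,1], I[1,7], I[7,7].
μ_θ-semistable layers: μ^(1)=31; μ^(2)=-17/7; μ^(3)=-14

((1, 0, 0, 0, 0, 0, 0); (1, 1, 1, 1, 1, 1, 1); (0, 0, 0, 0, 0, 0, 1))


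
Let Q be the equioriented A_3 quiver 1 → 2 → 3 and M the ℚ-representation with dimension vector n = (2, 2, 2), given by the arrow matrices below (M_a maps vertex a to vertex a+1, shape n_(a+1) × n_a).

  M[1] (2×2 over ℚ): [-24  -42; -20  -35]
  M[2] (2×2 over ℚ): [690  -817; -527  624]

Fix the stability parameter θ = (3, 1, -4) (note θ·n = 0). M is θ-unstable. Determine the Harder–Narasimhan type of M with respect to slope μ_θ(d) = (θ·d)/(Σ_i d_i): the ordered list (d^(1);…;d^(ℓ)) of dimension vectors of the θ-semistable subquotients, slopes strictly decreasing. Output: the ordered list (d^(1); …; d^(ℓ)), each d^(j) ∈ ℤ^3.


Via rank(M_{q-1}∘⋯∘M_p): M ≅ I[1,1], I[1,3], I[2,3].
μ_θ-semistable layers: μ^(1)=3; μ^(2)=0; μ^(3)=-3/2

((1, 0, 0); (1, 1, 1); (0, 1, 1))


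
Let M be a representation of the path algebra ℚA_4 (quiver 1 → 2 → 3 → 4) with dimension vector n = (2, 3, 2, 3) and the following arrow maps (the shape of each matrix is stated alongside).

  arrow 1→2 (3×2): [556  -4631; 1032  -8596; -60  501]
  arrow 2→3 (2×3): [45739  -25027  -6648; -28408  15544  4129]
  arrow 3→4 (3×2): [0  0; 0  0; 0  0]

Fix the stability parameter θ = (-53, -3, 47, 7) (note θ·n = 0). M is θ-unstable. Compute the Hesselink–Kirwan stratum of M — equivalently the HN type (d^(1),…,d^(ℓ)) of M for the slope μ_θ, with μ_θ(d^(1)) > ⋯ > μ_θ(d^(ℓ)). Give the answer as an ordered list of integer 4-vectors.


Interval decomposition of M: I[1,2], I[1,3], I[2,3], I[4,4]^3.
HN type (ℓ=4): μ^(1)=47; μ^(2)=7; μ^(3)=-3; μ^(4)=-53

((0, 0, 2, 0); (0, 0, 0, 3); (0, 3, 0, 0); (2, 0, 0, 0))


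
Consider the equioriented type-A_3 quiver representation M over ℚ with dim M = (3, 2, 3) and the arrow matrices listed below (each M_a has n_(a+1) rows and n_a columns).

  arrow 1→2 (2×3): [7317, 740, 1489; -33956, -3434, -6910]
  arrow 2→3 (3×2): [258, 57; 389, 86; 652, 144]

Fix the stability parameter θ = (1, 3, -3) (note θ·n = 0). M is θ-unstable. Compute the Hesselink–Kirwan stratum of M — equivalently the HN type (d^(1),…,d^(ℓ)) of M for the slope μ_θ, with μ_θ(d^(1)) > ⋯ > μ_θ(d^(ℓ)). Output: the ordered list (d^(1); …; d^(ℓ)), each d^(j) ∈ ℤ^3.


Barcode: M ≅ I[1,1], I[1,3]^2, I[3,3]. HN layers by μ_θ (3 steps, strictly decreasing):
  μ^(1)=1; μ^(2)=1/3; μ^(3)=-3

((1, 0, 0); (2, 2, 2); (0, 0, 1))


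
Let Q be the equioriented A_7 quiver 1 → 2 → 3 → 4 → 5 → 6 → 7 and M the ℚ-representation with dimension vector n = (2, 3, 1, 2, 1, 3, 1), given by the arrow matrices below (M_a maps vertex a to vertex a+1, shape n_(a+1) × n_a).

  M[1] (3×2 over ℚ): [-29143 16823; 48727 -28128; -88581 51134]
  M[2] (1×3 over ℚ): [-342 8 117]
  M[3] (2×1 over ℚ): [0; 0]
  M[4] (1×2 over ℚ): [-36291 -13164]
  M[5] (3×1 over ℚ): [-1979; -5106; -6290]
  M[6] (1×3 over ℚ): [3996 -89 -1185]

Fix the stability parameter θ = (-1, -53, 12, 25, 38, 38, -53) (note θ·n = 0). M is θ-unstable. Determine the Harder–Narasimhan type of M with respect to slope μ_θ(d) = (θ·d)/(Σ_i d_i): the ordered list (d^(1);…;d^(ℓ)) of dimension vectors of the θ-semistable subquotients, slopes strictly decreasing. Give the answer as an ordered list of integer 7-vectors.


Interval decomposition of M: I[1,2], I[1,3], I[2,2], I[4,4], I[4,6], I[6,6], I[6,7].
HN type (ℓ=6): μ^(1)=38; μ^(2)=25; μ^(3)=12; μ^(4)=-15/2; μ^(5)=-27; μ^(6)=-53

((0, 0, 0, 0, 1, 2, 0); (0, 0, 0, 2, 0, 0, 0); (0, 0, 1, 0, 0, 0, 0); (0, 0, 0, 0, 0, 1, 1); (2, 2, 0, 0, 0, 0, 0); (0, 1, 0, 0, 0, 0, 0))


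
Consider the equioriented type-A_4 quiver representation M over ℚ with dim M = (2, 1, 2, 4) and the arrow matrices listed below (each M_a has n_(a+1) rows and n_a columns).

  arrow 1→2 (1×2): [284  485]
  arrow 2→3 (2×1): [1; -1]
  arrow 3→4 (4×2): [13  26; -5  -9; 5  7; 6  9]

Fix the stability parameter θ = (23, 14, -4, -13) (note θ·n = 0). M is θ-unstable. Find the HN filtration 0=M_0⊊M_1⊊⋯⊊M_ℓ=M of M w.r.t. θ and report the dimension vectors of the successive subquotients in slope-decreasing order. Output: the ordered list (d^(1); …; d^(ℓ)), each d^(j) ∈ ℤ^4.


Via rank(M_{q-1}∘⋯∘M_p): M ≅ I[1,1], I[1,4], I[3,4], I[4,4]^2.
μ_θ-semistable layers: μ^(1)=23; μ^(2)=5; μ^(3)=-17/2; μ^(4)=-13

((1, 0, 0, 0); (1, 1, 1, 1); (0, 0, 1, 1); (0, 0, 0, 2))


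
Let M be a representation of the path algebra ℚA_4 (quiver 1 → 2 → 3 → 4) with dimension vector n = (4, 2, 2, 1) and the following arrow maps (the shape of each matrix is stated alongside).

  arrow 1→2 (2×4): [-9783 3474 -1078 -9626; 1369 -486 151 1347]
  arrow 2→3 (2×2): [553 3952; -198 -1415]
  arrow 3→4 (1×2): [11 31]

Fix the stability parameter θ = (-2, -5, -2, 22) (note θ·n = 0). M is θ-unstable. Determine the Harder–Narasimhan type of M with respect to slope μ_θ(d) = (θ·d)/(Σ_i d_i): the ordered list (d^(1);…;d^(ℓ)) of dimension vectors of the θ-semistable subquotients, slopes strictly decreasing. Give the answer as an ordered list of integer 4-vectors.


Via rank(M_{q-1}∘⋯∘M_p): M ≅ I[1,1]^2, I[1,3], I[1,4].
μ_θ-semistable layers: μ^(1)=22; μ^(2)=-2; μ^(3)=-7/2

((0, 0, 0, 1); (2, 0, 2, 0); (2, 2, 0, 0))


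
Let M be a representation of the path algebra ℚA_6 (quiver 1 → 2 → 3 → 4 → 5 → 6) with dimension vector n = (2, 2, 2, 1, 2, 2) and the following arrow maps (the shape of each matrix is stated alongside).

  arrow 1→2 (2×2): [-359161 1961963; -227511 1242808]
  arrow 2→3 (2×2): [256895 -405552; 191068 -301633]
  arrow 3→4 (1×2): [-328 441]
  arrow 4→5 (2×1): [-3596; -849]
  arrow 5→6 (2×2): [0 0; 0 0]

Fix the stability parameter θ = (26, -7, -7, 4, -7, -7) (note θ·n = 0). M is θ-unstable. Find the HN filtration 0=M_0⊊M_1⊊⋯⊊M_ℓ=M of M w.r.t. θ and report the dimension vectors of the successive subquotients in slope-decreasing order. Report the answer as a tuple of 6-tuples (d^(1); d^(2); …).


Via rank(M_{q-1}∘⋯∘M_p): M ≅ I[1,3], I[1,5], I[5,5], I[6,6]^2.
μ_θ-semistable layers: μ^(1)=4; μ^(2)=9/5; μ^(3)=-7

((1, 1, 1, 0, 0, 0); (1, 1, 1, 1, 1, 0); (0, 0, 0, 0, 1, 2))


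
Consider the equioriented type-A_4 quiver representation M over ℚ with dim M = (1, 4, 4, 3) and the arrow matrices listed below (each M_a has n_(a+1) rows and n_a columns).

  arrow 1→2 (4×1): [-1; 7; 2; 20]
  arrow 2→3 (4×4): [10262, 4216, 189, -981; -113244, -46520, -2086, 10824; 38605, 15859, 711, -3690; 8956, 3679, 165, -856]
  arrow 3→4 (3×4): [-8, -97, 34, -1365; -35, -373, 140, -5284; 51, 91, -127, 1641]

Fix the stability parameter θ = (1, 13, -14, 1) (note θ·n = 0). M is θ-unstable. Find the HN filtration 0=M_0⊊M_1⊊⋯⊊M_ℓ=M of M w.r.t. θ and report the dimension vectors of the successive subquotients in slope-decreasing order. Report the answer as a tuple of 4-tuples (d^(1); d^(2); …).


Interval decomposition of M: I[1,4], I[2,3], I[2,4]^2.
HN type (ℓ=3): μ^(1)=1; μ^(2)=0; μ^(3)=-1/2

((0, 0, 0, 3); (1, 1, 1, 0); (0, 3, 3, 0))


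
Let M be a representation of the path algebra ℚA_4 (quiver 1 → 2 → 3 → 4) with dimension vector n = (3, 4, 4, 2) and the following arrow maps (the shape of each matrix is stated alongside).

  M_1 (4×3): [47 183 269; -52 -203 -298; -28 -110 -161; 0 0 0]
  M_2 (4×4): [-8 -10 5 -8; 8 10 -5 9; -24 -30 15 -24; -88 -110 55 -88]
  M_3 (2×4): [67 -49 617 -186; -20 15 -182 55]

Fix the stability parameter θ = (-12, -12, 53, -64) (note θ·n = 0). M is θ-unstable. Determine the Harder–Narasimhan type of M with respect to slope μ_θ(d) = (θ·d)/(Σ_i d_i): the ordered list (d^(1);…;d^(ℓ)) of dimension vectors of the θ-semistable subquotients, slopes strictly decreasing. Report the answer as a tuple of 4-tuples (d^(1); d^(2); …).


Interval decomposition of M: I[1,2]^2, I[1,4], I[2,4], I[3,3]^2.
HN type (ℓ=3): μ^(1)=53; μ^(2)=-11/2; μ^(3)=-12

((0, 0, 2, 0); (0, 0, 2, 2); (3, 4, 0, 0))


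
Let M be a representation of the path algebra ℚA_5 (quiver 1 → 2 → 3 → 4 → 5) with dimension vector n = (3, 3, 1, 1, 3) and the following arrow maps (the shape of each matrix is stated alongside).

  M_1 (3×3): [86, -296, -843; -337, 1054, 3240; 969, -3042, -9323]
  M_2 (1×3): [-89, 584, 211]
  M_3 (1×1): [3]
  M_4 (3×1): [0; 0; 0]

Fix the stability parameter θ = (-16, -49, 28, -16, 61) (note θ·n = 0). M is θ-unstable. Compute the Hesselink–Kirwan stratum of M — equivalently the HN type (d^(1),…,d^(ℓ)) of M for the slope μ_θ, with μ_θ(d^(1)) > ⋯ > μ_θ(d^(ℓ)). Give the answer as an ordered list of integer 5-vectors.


Via rank(M_{q-1}∘⋯∘M_p): M ≅ I[1,1], I[1,2], I[1,4], I[2,2], I[5,5]^3.
μ_θ-semistable layers: μ^(1)=61; μ^(2)=6; μ^(3)=-16; μ^(4)=-65/2; μ^(5)=-49

((0, 0, 0, 0, 3); (0, 0, 1, 1, 0); (1, 0, 0, 0, 0); (2, 2, 0, 0, 0); (0, 1, 0, 0, 0))


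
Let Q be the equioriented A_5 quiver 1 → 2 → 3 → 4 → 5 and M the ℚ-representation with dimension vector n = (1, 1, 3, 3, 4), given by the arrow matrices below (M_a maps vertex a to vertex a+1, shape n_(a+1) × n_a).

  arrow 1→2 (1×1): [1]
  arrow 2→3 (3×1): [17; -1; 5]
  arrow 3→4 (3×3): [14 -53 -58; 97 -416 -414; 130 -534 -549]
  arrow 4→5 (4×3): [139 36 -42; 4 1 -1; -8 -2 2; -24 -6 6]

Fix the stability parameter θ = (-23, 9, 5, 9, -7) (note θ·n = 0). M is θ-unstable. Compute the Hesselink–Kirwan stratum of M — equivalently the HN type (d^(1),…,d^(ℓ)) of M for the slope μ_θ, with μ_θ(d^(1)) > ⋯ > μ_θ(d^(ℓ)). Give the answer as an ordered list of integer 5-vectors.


Interval decomposition of M: I[1,5], I[3,4], I[3,5], I[5,5]^2.
HN type (ℓ=6): μ^(1)=9; μ^(2)=5; μ^(3)=4; μ^(4)=7/3; μ^(5)=-7; μ^(6)=-23

((0, 0, 0, 1, 0); (0, 0, 1, 0, 0); (0, 1, 1, 1, 1); (0, 0, 1, 1, 1); (0, 0, 0, 0, 2); (1, 0, 0, 0, 0))


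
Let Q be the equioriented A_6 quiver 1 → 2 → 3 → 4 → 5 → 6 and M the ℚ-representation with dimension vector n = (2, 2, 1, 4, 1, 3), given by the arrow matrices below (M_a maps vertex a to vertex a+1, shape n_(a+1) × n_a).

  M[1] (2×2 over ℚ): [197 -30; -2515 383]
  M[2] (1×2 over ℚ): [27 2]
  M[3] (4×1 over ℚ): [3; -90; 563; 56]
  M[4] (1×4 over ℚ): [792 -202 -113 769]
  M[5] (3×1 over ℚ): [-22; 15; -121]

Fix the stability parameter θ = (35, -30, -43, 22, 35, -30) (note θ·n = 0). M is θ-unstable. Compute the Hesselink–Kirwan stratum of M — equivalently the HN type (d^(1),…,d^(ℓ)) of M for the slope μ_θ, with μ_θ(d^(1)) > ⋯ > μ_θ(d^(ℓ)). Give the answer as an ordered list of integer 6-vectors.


Interval decomposition of M: I[1,2], I[1,6], I[4,4]^3, I[6,6]^2.
HN type (ℓ=5): μ^(1)=22; μ^(2)=9; μ^(3)=5/2; μ^(4)=-38/3; μ^(5)=-30

((0, 0, 0, 3, 0, 0); (0, 0, 0, 1, 1, 1); (1, 1, 0, 0, 0, 0); (1, 1, 1, 0, 0, 0); (0, 0, 0, 0, 0, 2))


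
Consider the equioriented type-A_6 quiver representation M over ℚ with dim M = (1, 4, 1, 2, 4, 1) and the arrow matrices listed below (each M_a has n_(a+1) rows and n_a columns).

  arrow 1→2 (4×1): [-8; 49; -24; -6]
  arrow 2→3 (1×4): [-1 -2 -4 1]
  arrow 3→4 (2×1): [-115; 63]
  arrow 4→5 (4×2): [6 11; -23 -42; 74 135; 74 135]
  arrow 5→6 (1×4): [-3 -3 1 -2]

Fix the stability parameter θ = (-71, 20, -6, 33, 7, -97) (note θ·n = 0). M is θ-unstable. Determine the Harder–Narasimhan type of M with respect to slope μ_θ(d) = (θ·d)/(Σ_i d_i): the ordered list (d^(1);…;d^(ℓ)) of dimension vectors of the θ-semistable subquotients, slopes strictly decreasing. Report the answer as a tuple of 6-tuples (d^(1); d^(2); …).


Interval decomposition of M: I[1,2], I[2,2]^2, I[2,6], I[4,5], I[5,5]^2.
HN type (ℓ=4): μ^(1)=20; μ^(2)=7; μ^(3)=-43/5; μ^(4)=-71

((0, 3, 0, 1, 1, 0); (0, 0, 0, 0, 2, 0); (0, 1, 1, 1, 1, 1); (1, 0, 0, 0, 0, 0))


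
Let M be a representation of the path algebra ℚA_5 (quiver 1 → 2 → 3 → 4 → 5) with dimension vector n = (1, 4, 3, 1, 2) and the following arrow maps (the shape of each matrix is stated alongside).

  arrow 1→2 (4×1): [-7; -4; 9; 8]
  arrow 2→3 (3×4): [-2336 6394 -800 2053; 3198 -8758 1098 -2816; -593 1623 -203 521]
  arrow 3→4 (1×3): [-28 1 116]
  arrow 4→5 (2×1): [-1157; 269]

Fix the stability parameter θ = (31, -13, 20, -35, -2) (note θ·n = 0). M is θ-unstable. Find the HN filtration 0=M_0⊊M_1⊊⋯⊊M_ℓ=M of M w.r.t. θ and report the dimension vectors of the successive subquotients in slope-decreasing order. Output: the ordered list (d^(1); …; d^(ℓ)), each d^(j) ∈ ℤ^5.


Via rank(M_{q-1}∘⋯∘M_p): M ≅ I[1,2], I[2,2], I[2,3], I[2,5], I[3,3], I[5,5].
μ_θ-semistable layers: μ^(1)=20; μ^(2)=9; μ^(3)=-2; μ^(4)=-15/2; μ^(5)=-13

((0, 0, 2, 0, 0); (1, 1, 0, 0, 0); (0, 0, 0, 0, 2); (0, 0, 1, 1, 0); (0, 3, 0, 0, 0))


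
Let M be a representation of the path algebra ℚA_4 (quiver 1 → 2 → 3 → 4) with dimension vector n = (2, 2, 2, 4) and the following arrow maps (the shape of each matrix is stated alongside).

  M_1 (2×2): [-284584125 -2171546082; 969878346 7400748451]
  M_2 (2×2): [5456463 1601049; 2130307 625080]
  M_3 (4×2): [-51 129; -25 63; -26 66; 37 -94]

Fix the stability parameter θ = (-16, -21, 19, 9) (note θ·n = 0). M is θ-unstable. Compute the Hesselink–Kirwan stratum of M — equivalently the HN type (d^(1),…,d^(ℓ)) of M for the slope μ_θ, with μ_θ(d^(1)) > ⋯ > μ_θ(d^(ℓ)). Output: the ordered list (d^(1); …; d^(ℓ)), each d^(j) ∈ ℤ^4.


Interval decomposition of M: I[1,4]^2, I[4,4]^2.
HN type (ℓ=3): μ^(1)=14; μ^(2)=9; μ^(3)=-37/2

((0, 0, 2, 2); (0, 0, 0, 2); (2, 2, 0, 0))


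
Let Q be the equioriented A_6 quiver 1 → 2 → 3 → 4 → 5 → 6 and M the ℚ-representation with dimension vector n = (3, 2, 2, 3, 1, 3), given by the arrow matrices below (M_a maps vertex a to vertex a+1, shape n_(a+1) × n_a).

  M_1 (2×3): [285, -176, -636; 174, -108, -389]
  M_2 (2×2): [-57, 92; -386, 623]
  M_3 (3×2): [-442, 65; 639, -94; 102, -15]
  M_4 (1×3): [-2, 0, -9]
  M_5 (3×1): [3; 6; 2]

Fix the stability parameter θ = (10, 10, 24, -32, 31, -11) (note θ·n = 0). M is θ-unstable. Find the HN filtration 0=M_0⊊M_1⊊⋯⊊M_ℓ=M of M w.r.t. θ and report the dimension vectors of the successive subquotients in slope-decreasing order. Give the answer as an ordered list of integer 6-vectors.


Via rank(M_{q-1}∘⋯∘M_p): M ≅ I[1,1], I[1,4], I[1,6], I[4,4], I[6,6]^2.
μ_θ-semistable layers: μ^(1)=10; μ^(2)=3; μ^(3)=-11; μ^(4)=-32

((1, 0, 0, 0, 1, 1); (2, 2, 2, 2, 0, 0); (0, 0, 0, 0, 0, 2); (0, 0, 0, 1, 0, 0))


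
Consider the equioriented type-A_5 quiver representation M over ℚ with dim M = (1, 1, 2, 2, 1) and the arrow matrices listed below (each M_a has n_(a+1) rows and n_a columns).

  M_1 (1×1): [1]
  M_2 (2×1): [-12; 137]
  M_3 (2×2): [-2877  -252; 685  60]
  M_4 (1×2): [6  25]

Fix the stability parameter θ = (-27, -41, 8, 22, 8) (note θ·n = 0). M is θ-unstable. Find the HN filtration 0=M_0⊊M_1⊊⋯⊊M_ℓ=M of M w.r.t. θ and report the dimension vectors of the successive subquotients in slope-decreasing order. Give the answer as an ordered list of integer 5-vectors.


Barcode: M ≅ I[1,3], I[3,5], I[4,4]. HN layers by μ_θ (4 steps, strictly decreasing):
  μ^(1)=22; μ^(2)=15; μ^(3)=8; μ^(4)=-34

((0, 0, 0, 1, 0); (0, 0, 0, 1, 1); (0, 0, 2, 0, 0); (1, 1, 0, 0, 0))


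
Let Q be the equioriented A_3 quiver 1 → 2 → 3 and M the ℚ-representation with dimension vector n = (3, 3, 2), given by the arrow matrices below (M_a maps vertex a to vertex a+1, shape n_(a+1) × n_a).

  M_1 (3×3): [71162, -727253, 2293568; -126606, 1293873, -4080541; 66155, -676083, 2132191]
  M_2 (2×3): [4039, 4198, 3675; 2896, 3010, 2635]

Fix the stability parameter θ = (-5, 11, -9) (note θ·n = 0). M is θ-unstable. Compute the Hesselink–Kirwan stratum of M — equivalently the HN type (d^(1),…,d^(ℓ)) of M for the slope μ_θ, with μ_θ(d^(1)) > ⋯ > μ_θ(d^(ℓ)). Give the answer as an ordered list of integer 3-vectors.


Interval decomposition of M: I[1,2], I[1,3]^2.
HN type (ℓ=3): μ^(1)=11; μ^(2)=1; μ^(3)=-5

((0, 1, 0); (0, 2, 2); (3, 0, 0))


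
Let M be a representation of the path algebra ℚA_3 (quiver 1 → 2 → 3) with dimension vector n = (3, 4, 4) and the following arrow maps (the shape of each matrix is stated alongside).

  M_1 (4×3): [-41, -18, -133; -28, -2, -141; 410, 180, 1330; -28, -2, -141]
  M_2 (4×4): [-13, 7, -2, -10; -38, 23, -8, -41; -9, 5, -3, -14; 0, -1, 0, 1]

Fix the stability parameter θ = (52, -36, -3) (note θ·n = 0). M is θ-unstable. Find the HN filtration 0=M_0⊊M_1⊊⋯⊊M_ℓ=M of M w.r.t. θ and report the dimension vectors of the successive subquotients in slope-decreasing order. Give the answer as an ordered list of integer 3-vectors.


Via rank(M_{q-1}∘⋯∘M_p): M ≅ I[1,1], I[1,2], I[1,3], I[2,3]^2, I[3,3].
μ_θ-semistable layers: μ^(1)=52; μ^(2)=8; μ^(3)=13/3; μ^(4)=-3; μ^(5)=-36

((1, 0, 0); (1, 1, 0); (1, 1, 1); (0, 0, 3); (0, 2, 0))


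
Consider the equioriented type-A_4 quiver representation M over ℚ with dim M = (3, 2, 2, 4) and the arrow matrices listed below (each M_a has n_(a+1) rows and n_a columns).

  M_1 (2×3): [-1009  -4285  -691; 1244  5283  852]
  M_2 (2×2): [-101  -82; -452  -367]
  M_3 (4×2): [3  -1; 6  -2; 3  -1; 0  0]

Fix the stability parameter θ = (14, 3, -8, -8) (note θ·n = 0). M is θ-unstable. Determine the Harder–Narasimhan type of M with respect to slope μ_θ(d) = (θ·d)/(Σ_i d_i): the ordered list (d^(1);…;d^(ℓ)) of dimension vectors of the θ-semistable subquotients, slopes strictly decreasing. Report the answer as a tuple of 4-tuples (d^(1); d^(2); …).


Interval decomposition of M: I[1,1], I[1,3], I[1,4], I[4,4]^3.
HN type (ℓ=4): μ^(1)=14; μ^(2)=3; μ^(3)=1/4; μ^(4)=-8

((1, 0, 0, 0); (1, 1, 1, 0); (1, 1, 1, 1); (0, 0, 0, 3))


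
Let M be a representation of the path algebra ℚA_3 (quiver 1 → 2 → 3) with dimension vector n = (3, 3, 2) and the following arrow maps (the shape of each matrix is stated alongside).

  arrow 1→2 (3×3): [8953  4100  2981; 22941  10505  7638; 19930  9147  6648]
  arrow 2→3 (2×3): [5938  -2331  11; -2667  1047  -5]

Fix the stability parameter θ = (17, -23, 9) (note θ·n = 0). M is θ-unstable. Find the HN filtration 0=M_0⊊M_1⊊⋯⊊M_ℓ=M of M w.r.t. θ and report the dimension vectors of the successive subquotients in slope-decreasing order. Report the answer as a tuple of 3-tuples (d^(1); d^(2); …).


Barcode: M ≅ I[1,2], I[1,3]^2. HN layers by μ_θ (2 steps, strictly decreasing):
  μ^(1)=9; μ^(2)=-3

((0, 0, 2); (3, 3, 0))


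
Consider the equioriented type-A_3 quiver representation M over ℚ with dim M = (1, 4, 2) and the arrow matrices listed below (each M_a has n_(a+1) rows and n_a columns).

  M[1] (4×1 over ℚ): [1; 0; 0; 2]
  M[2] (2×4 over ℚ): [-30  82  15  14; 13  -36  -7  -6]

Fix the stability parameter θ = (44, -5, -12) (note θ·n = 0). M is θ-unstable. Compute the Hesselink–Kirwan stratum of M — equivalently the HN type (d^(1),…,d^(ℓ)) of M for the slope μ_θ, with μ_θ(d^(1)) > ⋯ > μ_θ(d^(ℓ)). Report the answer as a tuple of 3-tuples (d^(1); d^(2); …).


Via rank(M_{q-1}∘⋯∘M_p): M ≅ I[1,3], I[2,2]^2, I[2,3].
μ_θ-semistable layers: μ^(1)=9; μ^(2)=-5; μ^(3)=-17/2

((1, 1, 1); (0, 2, 0); (0, 1, 1))


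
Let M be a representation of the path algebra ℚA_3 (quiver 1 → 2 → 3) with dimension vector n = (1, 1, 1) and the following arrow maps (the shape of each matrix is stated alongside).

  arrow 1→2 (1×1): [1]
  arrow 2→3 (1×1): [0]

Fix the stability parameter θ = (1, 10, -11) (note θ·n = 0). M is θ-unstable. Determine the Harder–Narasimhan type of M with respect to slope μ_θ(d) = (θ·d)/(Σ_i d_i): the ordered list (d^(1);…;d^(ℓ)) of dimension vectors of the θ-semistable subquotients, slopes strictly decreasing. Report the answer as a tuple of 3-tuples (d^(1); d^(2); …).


Barcode: M ≅ I[1,2], I[3,3]. HN layers by μ_θ (3 steps, strictly decreasing):
  μ^(1)=10; μ^(2)=1; μ^(3)=-11

((0, 1, 0); (1, 0, 0); (0, 0, 1))


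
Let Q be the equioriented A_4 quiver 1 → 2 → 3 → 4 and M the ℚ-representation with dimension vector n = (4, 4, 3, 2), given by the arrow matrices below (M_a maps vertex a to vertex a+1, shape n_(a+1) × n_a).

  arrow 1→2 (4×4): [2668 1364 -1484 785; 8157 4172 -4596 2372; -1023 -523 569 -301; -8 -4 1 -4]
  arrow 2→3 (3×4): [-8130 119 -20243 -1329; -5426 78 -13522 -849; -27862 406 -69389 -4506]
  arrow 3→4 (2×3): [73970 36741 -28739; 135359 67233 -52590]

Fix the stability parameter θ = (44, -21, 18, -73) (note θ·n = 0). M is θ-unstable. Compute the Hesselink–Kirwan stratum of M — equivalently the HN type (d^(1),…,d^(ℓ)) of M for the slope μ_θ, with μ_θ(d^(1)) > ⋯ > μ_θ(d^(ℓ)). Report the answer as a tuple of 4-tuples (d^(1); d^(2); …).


Via rank(M_{q-1}∘⋯∘M_p): M ≅ I[1,2], I[1,3], I[1,4]^2.
μ_θ-semistable layers: μ^(1)=18; μ^(2)=23/2; μ^(3)=-8

((0, 0, 1, 0); (2, 2, 0, 0); (2, 2, 2, 2))


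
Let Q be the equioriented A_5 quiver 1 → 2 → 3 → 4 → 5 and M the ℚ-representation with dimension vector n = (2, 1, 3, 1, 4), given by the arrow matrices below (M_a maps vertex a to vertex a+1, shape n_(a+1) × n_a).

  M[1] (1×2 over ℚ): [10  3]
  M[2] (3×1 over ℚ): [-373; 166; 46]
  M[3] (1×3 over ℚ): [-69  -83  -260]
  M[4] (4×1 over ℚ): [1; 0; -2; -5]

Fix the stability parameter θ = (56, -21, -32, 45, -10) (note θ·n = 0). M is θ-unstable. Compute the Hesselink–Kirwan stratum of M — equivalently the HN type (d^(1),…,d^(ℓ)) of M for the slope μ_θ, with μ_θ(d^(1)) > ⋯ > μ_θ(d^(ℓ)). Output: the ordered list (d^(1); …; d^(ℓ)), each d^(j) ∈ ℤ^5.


Via rank(M_{q-1}∘⋯∘M_p): M ≅ I[1,1], I[1,5], I[3,3]^2, I[5,5]^3.
μ_θ-semistable layers: μ^(1)=56; μ^(2)=35/2; μ^(3)=1; μ^(4)=-10; μ^(5)=-32

((1, 0, 0, 0, 0); (0, 0, 0, 1, 1); (1, 1, 1, 0, 0); (0, 0, 0, 0, 3); (0, 0, 2, 0, 0))


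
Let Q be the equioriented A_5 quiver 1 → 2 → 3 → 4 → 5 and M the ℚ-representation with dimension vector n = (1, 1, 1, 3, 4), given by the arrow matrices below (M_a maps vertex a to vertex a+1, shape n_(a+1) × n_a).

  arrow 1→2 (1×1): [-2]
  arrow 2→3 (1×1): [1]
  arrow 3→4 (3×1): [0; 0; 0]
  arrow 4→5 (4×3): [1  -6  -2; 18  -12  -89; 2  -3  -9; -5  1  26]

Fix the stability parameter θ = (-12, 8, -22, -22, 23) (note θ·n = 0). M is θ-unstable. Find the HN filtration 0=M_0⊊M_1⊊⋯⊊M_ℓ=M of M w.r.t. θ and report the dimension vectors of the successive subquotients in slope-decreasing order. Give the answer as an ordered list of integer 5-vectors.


Barcode: M ≅ I[1,3], I[4,5]^3, I[5,5]. HN layers by μ_θ (4 steps, strictly decreasing):
  μ^(1)=23; μ^(2)=-7; μ^(3)=-12; μ^(4)=-22

((0, 0, 0, 0, 4); (0, 1, 1, 0, 0); (1, 0, 0, 0, 0); (0, 0, 0, 3, 0))


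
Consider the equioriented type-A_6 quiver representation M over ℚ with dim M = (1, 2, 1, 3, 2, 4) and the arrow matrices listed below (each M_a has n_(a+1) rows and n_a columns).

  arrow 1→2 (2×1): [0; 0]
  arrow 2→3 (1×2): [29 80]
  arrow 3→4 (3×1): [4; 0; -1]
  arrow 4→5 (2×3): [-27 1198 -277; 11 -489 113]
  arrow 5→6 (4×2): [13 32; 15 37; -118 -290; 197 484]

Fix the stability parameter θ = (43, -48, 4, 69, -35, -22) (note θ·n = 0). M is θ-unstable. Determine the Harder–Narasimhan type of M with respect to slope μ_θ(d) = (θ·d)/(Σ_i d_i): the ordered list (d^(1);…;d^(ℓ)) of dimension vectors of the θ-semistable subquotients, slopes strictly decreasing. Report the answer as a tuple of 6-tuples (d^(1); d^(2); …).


Barcode: M ≅ I[1,1], I[2,2], I[2,6], I[4,4], I[4,6], I[6,6]^2. HN layers by μ_θ (5 steps, strictly decreasing):
  μ^(1)=69; μ^(2)=43; μ^(3)=4; μ^(4)=-22; μ^(5)=-48

((0, 0, 0, 1, 0, 0); (1, 0, 0, 0, 0, 0); (0, 0, 1, 2, 2, 2); (0, 0, 0, 0, 0, 2); (0, 2, 0, 0, 0, 0))


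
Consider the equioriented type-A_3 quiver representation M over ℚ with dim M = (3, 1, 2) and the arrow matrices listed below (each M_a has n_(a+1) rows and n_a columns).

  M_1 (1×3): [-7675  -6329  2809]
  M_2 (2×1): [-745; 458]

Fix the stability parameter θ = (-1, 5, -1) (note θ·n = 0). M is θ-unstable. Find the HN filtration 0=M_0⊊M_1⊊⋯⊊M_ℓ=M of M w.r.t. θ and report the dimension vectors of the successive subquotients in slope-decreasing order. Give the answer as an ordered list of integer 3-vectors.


Barcode: M ≅ I[1,1]^2, I[1,3], I[3,3]. HN layers by μ_θ (2 steps, strictly decreasing):
  μ^(1)=2; μ^(2)=-1

((0, 1, 1); (3, 0, 1))


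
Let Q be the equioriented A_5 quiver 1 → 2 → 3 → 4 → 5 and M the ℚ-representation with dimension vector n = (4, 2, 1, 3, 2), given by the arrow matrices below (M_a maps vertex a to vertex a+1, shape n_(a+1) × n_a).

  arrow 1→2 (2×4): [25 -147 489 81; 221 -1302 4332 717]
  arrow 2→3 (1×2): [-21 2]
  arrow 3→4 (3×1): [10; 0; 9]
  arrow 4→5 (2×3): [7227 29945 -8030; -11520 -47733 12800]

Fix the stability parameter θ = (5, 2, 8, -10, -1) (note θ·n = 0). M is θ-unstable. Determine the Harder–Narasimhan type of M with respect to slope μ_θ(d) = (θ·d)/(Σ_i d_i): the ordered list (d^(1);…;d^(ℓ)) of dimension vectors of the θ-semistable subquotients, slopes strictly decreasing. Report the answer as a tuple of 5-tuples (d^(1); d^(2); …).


Barcode: M ≅ I[1,1]^2, I[1,2], I[1,4], I[4,5]^2. HN layers by μ_θ (5 steps, strictly decreasing):
  μ^(1)=5; μ^(2)=7/2; μ^(3)=5/4; μ^(4)=-1; μ^(5)=-10

((2, 0, 0, 0, 0); (1, 1, 0, 0, 0); (1, 1, 1, 1, 0); (0, 0, 0, 0, 2); (0, 0, 0, 2, 0))


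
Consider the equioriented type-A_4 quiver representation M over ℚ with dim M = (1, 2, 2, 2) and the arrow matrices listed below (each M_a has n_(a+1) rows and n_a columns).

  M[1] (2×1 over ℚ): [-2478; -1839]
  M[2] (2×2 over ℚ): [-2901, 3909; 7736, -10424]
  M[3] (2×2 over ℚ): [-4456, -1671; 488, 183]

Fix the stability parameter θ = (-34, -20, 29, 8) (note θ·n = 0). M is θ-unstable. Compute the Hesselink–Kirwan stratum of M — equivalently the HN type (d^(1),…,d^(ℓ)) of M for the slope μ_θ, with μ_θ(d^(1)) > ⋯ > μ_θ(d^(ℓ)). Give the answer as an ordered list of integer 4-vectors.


Barcode: M ≅ I[1,3], I[2,2], I[3,4], I[4,4]. HN layers by μ_θ (5 steps, strictly decreasing):
  μ^(1)=29; μ^(2)=37/2; μ^(3)=8; μ^(4)=-20; μ^(5)=-34

((0, 0, 1, 0); (0, 0, 1, 1); (0, 0, 0, 1); (0, 2, 0, 0); (1, 0, 0, 0))


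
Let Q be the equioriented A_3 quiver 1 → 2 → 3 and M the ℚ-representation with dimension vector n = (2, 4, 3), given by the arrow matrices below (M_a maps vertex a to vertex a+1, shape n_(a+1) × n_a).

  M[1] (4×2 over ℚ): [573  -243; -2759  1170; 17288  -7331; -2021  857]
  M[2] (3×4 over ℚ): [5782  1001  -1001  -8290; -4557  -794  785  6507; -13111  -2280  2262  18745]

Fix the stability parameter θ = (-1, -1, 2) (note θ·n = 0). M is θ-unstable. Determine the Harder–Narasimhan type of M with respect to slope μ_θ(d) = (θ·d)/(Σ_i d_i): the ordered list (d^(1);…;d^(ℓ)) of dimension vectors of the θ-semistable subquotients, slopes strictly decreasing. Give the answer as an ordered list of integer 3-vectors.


Barcode: M ≅ I[1,3]^2, I[2,2], I[2,3]. HN layers by μ_θ (2 steps, strictly decreasing):
  μ^(1)=2; μ^(2)=-1

((0, 0, 3); (2, 4, 0))


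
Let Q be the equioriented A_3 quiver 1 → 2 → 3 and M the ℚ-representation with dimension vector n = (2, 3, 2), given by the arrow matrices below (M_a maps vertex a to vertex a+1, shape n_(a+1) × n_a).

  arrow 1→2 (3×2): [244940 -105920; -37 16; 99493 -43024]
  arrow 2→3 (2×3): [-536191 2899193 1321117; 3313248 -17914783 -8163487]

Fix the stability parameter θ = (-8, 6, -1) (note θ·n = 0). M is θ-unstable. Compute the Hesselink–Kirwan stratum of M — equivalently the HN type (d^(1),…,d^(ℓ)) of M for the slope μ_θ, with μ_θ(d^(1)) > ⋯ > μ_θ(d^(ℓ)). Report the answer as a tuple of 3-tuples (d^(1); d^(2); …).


Via rank(M_{q-1}∘⋯∘M_p): M ≅ I[1,1], I[1,2], I[2,3]^2.
μ_θ-semistable layers: μ^(1)=6; μ^(2)=5/2; μ^(3)=-8

((0, 1, 0); (0, 2, 2); (2, 0, 0))


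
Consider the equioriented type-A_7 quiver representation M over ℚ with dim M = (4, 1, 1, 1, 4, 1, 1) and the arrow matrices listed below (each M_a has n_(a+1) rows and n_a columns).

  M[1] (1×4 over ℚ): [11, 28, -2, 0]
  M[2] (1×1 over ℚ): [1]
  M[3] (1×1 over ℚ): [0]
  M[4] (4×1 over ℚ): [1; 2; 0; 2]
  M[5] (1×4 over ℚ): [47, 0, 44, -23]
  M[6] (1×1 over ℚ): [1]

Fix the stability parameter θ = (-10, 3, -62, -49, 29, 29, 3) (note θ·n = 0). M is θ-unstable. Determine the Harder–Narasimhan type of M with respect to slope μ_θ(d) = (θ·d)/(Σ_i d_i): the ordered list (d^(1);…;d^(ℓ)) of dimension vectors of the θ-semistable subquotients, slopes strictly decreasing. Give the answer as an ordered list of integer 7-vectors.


Interval decomposition of M: I[1,1]^3, I[1,3], I[4,7], I[5,5]^3.
HN type (ℓ=5): μ^(1)=29; μ^(2)=61/3; μ^(3)=-10; μ^(4)=-23; μ^(5)=-49

((0, 0, 0, 0, 3, 0, 0); (0, 0, 0, 0, 1, 1, 1); (3, 0, 0, 0, 0, 0, 0); (1, 1, 1, 0, 0, 0, 0); (0, 0, 0, 1, 0, 0, 0))


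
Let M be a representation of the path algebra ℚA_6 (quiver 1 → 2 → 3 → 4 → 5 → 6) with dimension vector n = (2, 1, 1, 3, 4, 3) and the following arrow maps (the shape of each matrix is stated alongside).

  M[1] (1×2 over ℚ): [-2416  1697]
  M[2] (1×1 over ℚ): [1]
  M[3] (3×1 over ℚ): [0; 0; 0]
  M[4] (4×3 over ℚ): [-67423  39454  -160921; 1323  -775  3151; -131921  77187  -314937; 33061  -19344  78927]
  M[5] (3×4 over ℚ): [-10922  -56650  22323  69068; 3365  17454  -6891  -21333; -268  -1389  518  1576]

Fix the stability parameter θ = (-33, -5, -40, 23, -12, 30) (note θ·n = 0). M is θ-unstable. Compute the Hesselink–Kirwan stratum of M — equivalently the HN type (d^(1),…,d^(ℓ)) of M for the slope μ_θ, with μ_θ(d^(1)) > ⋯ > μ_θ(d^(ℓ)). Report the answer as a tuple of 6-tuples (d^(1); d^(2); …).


Interval decomposition of M: I[1,1], I[1,3], I[4,4], I[4,5], I[4,6], I[5,6]^2.
HN type (ℓ=6): μ^(1)=30; μ^(2)=23; μ^(3)=11/2; μ^(4)=-12; μ^(5)=-45/2; μ^(6)=-33

((0, 0, 0, 0, 0, 3); (0, 0, 0, 1, 0, 0); (0, 0, 0, 2, 2, 0); (0, 0, 0, 0, 2, 0); (0, 1, 1, 0, 0, 0); (2, 0, 0, 0, 0, 0))
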